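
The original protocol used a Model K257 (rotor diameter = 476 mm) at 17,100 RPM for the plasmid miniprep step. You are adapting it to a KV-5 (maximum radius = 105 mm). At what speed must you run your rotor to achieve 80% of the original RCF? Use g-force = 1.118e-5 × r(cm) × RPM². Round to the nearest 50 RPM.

23050 RPM

Original rotor: r = 476 mm / 2 = 238 mm = 23.8 cm
RCF = 1.118 × 10⁻⁵ × r × N²
RCF_original = 1.118 × 10⁻⁵ × 23.8 × (17100)² = 1.118 × 10⁻⁵ × 23.8 × 292,410,000 ≈ 77,805.6 × g
Target RCF = 0.8 × 77,805.6 ≈ 62,244.5 × g
Your rotor: r = 105 mm = 10.5 cm
62,244.5 = 1.118 × 10⁻⁵ × 10.5 × N²
N² = 62,244.5 / (11.739 × 10⁻⁵) = 530,236,817
N ≈ √530,236,817 ≈ 23,026.9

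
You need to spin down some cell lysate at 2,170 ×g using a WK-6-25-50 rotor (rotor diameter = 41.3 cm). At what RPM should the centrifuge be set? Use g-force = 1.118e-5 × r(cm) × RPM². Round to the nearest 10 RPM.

r = 41.3 / 2 = 20.65 cm
RCF = 1.118 × 10⁻⁵ × r × N²
2,170 = 1.118 × 10⁻⁵ × 20.65 × N²
N² = 2,170 / (23.0867 × 10⁻⁵) = 9,399,351
N ≈ √9,399,351 ≈ 3,065.8

3070 RPM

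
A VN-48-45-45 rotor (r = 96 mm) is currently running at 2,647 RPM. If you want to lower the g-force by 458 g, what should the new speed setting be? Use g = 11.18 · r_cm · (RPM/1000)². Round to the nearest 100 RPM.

r = 96 mm = 9.6 cm
Current RCF = 11.18 × 9.6 × (2.647)² = 11.18 × 9.6 × 7.006609 ≈ 752 × g
Target RCF = 752 − 458 = 294 × g
(N/1000)² = 294 / 107.328 = 2.739267
N = 1000 × √2.739267 ≈ 1,655.1

≈ 1700 RPM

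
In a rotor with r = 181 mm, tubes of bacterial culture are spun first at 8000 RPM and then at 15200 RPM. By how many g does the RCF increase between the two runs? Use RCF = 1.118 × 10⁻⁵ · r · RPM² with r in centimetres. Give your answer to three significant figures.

r = 181 mm = 18.1 cm
RCF₁ = 1.118 × 10⁻⁵ × 18.1 × (8000)² = 1.118 × 10⁻⁵ × 18.1 × 64,000,000 ≈ 12,950.9 × g
RCF₂ = 1.118 × 10⁻⁵ × 18.1 × (15200)² = 1.118 × 10⁻⁵ × 18.1 × 231,040,000 ≈ 46,752.8 × g
Increase = 46,752.8 − 12,950.9 = 33,801.9

≈ 33800 g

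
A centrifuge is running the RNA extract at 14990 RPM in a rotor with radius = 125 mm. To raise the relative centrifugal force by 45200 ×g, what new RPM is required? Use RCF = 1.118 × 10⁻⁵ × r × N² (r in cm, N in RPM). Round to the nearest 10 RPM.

r = 125 mm = 12.5 cm
Current RCF = 1.118 × 10⁻⁵ × 12.5 × (14990)² = 1.118 × 10⁻⁵ × 12.5 × 224,700,100 ≈ 31,401.8 × g
Target RCF = 31,401.8 + 45,200 = 76,601.8 × g
N² = 76,601.8 / (13.975 × 10⁻⁵) = 548,134,526
N ≈ √548,134,526 ≈ 23,412.3

N₂ ≈ 23410 RPM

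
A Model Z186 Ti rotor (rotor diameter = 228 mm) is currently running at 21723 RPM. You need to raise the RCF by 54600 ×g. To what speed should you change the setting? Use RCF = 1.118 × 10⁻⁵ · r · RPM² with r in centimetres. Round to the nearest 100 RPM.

≈ 30000 RPM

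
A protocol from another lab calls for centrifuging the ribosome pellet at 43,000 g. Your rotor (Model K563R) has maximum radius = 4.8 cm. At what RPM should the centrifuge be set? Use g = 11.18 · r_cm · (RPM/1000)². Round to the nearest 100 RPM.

RCF = 11.18 × r × (N/1000)²
43,000 = 11.18 × 4.8 × (N/1000)²
(N/1000)² = 43,000 / 53.664 = 801.2821
N = 1000 × √801.2821 ≈ 28,306.9

≈ 28300 RPM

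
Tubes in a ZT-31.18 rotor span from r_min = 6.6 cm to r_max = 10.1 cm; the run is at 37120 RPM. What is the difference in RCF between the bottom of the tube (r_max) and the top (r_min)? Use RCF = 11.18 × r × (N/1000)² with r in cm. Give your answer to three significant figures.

RCF_max = 11.18 × 10.1 × (37.12)² = 11.18 × 10.1 × 1,377.8944 ≈ 155,589.1 × g
RCF_min = 11.18 × 6.6 × (37.12)² = 11.18 × 6.6 × 1,377.8944 ≈ 101,672.1 × g
ΔRCF = 155,589.1 − 101,672.1 = 53,917

53900 ×g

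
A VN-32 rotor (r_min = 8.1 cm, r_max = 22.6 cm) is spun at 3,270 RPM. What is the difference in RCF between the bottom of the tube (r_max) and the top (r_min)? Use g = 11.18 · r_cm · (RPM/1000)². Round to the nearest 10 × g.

1730 g

RCF_max = 11.18 × 22.6 × (3.27)² = 11.18 × 22.6 × 10.6929 ≈ 2,701.8 × g
RCF_min = 11.18 × 8.1 × (3.27)² = 11.18 × 8.1 × 10.6929 ≈ 968.3 × g
ΔRCF = 2,701.8 − 968.3 = 1,733.5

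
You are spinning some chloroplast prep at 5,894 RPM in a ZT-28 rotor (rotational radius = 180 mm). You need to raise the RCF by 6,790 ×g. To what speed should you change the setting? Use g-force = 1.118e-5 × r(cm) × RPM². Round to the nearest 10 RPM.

N₂ ≈ 8280 RPM

r = 180 mm = 18.0 cm
Current RCF = 1.118 × 10⁻⁵ × 18 × (5894)² = 1.118 × 10⁻⁵ × 18 × 34,739,236 ≈ 6,990.9 × g
Target RCF = 6,990.9 + 6,790 = 13,780.9 × g
N² = 13,780.9 / (20.124 × 10⁻⁵) = 68,479,924
N ≈ √68,479,924 ≈ 8,275.3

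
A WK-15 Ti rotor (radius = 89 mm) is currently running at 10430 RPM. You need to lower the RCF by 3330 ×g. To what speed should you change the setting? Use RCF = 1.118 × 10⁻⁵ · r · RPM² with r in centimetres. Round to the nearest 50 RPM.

N₂ ≈ 8700 RPM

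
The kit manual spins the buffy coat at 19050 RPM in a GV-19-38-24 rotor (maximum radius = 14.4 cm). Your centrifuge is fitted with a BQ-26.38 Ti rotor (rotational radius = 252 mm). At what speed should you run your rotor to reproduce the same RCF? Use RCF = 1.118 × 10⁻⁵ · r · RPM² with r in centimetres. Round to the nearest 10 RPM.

14400 RPM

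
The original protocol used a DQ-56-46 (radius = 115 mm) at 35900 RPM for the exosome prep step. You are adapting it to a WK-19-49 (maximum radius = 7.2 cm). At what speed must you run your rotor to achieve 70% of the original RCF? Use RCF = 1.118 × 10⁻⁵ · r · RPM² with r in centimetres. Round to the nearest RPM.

Original rotor: r = 115 mm = 11.5 cm
RCF = 1.118 × 10⁻⁵ × r × N²
RCF_original = 1.118 × 10⁻⁵ × 11.5 × (35900)² = 1.118 × 10⁻⁵ × 11.5 × 1,288,810,000 ≈ 165,702.3 × g
Target RCF = 0.7 × 165,702.3 ≈ 115,991.6 × g
115,991.6 = 1.118 × 10⁻⁵ × 7.2 × N²
N² = 115,991.6 / (8.0496 × 10⁻⁵) = 1,440,961,042
N ≈ √1,440,961,042 ≈ 37,960.0

37960 RPM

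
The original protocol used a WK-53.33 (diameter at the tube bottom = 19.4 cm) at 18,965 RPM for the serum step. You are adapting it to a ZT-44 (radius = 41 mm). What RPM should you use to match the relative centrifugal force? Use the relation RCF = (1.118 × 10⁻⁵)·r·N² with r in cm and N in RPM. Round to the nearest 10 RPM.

≈ 29170 RPM

Original rotor: r = 19.4 / 2 = 9.7 cm
RCF_original = 1.118 × 10⁻⁵ × 9.7 × (18965)² = 1.118 × 10⁻⁵ × 9.7 × 359,671,225 ≈ 39,004.9 × g
Your rotor: r = 41 mm = 4.1 cm
39,004.9 = 1.118 × 10⁻⁵ × 4.1 × N²
N² = 39,004.9 / (4.5838 × 10⁻⁵) = 850,929,360
N ≈ √850,929,360 ≈ 29,170.7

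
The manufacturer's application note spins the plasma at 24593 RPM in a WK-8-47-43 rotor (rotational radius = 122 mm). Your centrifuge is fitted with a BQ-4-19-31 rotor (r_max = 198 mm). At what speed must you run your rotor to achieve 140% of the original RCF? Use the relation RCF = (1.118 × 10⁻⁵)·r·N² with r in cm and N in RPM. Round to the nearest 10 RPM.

22840 RPM

Original rotor: r = 122 mm = 12.2 cm
RCF_original = 1.118 × 10⁻⁵ × 12.2 × (24593)² = 1.118 × 10⁻⁵ × 12.2 × 604,815,649 ≈ 82,494.4 × g
Target RCF = 1.4 × 82,494.4 ≈ 115,492.2 × g
Your rotor: r = 198 mm = 19.8 cm
115,492.2 = 1.118 × 10⁻⁵ × 19.8 × N²
N² = 115,492.2 / (22.1364 × 10⁻⁵) = 521,729,821
N ≈ √521,729,821 ≈ 22,841.4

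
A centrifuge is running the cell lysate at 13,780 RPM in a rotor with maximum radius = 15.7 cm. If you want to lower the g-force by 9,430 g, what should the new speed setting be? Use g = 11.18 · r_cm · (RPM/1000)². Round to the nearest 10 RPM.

Current RCF = 11.18 × 15.7 × (13.78)² = 11.18 × 15.7 × 189.8884 ≈ 33,330.4 × g
Target RCF = 33,330.4 − 9,430 = 23,900.4 × g
(N/1000)² = 23,900.4 / 175.526 = 136.1644
N = 1000 × √136.1644 ≈ 11,669.0

11670 RPM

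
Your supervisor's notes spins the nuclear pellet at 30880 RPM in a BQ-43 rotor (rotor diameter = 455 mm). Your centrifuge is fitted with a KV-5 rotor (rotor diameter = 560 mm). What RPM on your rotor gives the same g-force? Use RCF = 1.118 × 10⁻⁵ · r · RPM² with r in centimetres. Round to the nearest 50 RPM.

≈ 27850 RPM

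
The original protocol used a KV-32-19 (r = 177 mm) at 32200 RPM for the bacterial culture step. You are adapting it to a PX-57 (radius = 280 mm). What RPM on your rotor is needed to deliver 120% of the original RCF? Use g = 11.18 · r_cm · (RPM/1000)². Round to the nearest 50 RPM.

28050 RPM

Original rotor: r = 177 mm = 17.7 cm
RCF_original = 11.18 × 17.7 × (32.2)² = 11.18 × 17.7 × 1,036.84 ≈ 205,176.1 × g
Target RCF = 1.2 × 205,176.1 ≈ 246,211.3 × g
Your rotor: r = 280 mm = 28.0 cm
246,211.3 = 11.18 × 28 × (N/1000)²
(N/1000)² = 246,211.3 / 313.04 = 786.5171
N = 1000 × √786.5171 ≈ 28,044.9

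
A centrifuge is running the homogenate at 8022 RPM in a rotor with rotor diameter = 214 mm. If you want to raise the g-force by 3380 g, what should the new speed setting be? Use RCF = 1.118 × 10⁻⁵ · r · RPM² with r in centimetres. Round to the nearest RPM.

r = 214 mm / 2 = 107 mm = 10.7 cm
Current RCF = 1.118 × 10⁻⁵ × 10.7 × (8022)² = 1.118 × 10⁻⁵ × 10.7 × 64,352,484 ≈ 7,698.2 × g
Target RCF = 7,698.2 + 3,380 = 11,078.2 × g
N² = 11,078.2 / (11.9626 × 10⁻⁵) = 92,606,958
N ≈ √92,606,958 ≈ 9,623.3

≈ 9623 RPM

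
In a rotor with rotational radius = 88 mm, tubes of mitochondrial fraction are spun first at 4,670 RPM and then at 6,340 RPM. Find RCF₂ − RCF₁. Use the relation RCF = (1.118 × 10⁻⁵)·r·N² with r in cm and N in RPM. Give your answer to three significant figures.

≈ 1810 g

r = 88 mm = 8.8 cm
RCF₁ = 1.118 × 10⁻⁵ × 8.8 × (4670)² = 1.118 × 10⁻⁵ × 8.8 × 21,808,900 ≈ 2,145.6 × g
RCF₂ = 1.118 × 10⁻⁵ × 8.8 × (6340)² = 1.118 × 10⁻⁵ × 8.8 × 40,195,600 ≈ 3,954.6 × g
Increase = 3,954.6 − 2,145.6 = 1,809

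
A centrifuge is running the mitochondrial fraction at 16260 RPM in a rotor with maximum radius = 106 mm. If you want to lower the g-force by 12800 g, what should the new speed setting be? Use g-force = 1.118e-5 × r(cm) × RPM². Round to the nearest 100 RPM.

N₂ ≈ 12500 RPM

r = 106 mm = 10.6 cm
Current RCF = 1.118 × 10⁻⁵ × 10.6 × (16260)² = 1.118 × 10⁻⁵ × 10.6 × 264,387,600 ≈ 31,332 × g
Target RCF = 31,332 − 12,800 = 18,532 × g
N² = 18,532 / (11.8508 × 10⁻⁵) = 156,377,629
N ≈ √156,377,629 ≈ 12,505.1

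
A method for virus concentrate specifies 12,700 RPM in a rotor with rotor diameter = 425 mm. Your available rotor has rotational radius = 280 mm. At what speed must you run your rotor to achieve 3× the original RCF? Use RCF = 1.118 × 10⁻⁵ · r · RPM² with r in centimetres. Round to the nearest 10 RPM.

Original rotor: r = 425 mm / 2 = 212.5 mm = 21.25 cm
RCF = 1.118 × 10⁻⁵ × r × N²
RCF_original = 1.118 × 10⁻⁵ × 21.25 × (12700)² = 1.118 × 10⁻⁵ × 21.25 × 161,290,000 ≈ 38,318.5 × g
Target RCF = 3 × 38,318.5 ≈ 114,955.5 × g
Your rotor: r = 280 mm = 28.0 cm
114,955.5 = 1.118 × 10⁻⁵ × 28 × N²
N² = 114,955.5 / (31.304 × 10⁻⁵) = 367,223,039
N ≈ √367,223,039 ≈ 19,163.1

19160 RPM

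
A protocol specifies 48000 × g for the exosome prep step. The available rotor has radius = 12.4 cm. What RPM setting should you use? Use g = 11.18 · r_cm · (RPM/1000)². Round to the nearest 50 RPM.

48,000 = 11.18 × 12.4 × (N/1000)²
(N/1000)² = 48,000 / 138.632 = 346.2404
N = 1000 × √346.2404 ≈ 18,607.5

N ≈ 18600 RPM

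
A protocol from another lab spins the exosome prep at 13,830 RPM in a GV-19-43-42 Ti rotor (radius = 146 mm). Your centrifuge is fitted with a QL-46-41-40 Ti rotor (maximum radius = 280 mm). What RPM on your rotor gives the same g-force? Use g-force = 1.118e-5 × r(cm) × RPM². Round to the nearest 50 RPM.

Original rotor: r = 146 mm = 14.6 cm
RCF = 1.118 × 10⁻⁵ × r × N²
RCF_original = 1.118 × 10⁻⁵ × 14.6 × (13830)² = 1.118 × 10⁻⁵ × 14.6 × 191,268,900 ≈ 31,220.4 × g
Your rotor: r = 280 mm = 28.0 cm
31,220.4 = 1.118 × 10⁻⁵ × 28 × N²
N² = 31,220.4 / (31.304 × 10⁻⁵) = 99,732,941
N ≈ √99,732,941 ≈ 9,986.6

≈ 10000 RPM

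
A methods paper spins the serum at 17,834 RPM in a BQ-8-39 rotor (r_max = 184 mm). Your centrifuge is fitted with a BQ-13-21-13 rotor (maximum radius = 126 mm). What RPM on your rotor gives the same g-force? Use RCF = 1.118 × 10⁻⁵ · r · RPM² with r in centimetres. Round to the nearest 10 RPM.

21550 RPM

Original rotor: r = 184 mm = 18.4 cm
RCF = 1.118 × 10⁻⁵ × r × N²
RCF_original = 1.118 × 10⁻⁵ × 18.4 × (17834)² = 1.118 × 10⁻⁵ × 18.4 × 318,051,556 ≈ 65,427 × g
Your rotor: r = 126 mm = 12.6 cm
65,427 = 1.118 × 10⁻⁵ × 12.6 × N²
N² = 65,427 / (14.0868 × 10⁻⁵) = 464,456,087
N ≈ √464,456,087 ≈ 21,551.2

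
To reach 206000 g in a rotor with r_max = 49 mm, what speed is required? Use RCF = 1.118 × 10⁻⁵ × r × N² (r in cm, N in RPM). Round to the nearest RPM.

r = 49 mm = 4.9 cm
RCF = 1.118 × 10⁻⁵ × r × N²
206,000 = 1.118 × 10⁻⁵ × 4.9 × N²
N² = 206,000 / (5.4782 × 10⁻⁵) = 3,760,359,242
N ≈ √3,760,359,242 ≈ 61,321.8

61322 RPM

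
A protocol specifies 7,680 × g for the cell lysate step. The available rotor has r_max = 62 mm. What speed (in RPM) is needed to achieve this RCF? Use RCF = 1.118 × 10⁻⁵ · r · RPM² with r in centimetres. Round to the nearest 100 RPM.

N ≈ 10500 RPM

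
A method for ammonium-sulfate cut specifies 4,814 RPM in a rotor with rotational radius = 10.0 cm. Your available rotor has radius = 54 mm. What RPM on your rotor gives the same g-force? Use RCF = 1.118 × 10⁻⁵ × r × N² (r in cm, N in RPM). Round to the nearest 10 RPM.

≈ 6550 RPM

RCF_original = 1.118 × 10⁻⁵ × 10 × (4814)² = 1.118 × 10⁻⁵ × 10 × 23,174,596 ≈ 2,590.9 × g
Your rotor: r = 54 mm = 5.4 cm
2,590.9 = 1.118 × 10⁻⁵ × 5.4 × N²
N² = 2,590.9 / (6.0372 × 10⁻⁵) = 42,915,590
N ≈ √42,915,590 ≈ 6,551.0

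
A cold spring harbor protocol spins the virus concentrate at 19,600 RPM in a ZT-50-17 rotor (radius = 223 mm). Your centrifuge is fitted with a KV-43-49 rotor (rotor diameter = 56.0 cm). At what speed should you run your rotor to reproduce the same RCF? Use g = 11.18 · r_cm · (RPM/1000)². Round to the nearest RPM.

≈ 17492 RPM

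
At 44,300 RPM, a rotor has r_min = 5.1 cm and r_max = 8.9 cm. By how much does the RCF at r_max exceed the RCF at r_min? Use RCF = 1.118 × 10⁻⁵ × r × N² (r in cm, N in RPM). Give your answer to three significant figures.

ΔRCF = 1.118 × 10⁻⁵ × (r_max − r_min) × N² = 1.118 × 10⁻⁵ × 3.8 × 1,962,490,000 ≈ 83,374.4

≈ 83400 ×g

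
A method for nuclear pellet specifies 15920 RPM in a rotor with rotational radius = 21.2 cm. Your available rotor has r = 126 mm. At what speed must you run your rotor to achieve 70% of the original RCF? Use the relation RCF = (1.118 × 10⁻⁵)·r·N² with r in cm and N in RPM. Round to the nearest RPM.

RCF_original = 1.118 × 10⁻⁵ × 21.2 × (15920)² = 1.118 × 10⁻⁵ × 21.2 × 253,446,400 ≈ 60,070.9 × g
Target RCF = 0.7 × 60,070.9 ≈ 42,049.6 × g
Your rotor: r = 126 mm = 12.6 cm
42,049.6 = 1.118 × 10⁻⁵ × 12.6 × N²
N² = 42,049.6 / (14.0868 × 10⁻⁵) = 298,503,564
N ≈ √298,503,564 ≈ 17,277.3

17277 RPM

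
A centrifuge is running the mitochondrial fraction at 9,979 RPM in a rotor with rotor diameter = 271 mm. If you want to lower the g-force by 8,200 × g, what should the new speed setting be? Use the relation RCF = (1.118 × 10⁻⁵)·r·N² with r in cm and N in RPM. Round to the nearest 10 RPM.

6740 RPM

r = 271 mm / 2 = 135.5 mm = 13.55 cm
Current RCF = 1.118 × 10⁻⁵ × 13.55 × (9979)² = 1.118 × 10⁻⁵ × 13.55 × 99,580,441 ≈ 15,085.3 × g
Target RCF = 15,085.3 − 8,200 = 6,885.3 × g
N² = 6,885.3 / (15.1489 × 10⁻⁵) = 45,450,825
N ≈ √45,450,825 ≈ 6,741.7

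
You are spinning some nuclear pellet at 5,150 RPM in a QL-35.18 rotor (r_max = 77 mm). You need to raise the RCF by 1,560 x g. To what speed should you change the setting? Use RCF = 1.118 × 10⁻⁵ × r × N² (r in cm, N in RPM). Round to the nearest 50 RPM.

N₂ ≈ 6700 RPM

r = 77 mm = 7.7 cm
Current RCF = 1.118 × 10⁻⁵ × 7.7 × (5150)² = 1.118 × 10⁻⁵ × 7.7 × 26,522,500 ≈ 2,283.2 × g
Target RCF = 2,283.2 + 1,560 = 3,843.2 × g
N² = 3,843.2 / (8.6086 × 10⁻⁵) = 44,643,728
N ≈ √44,643,728 ≈ 6,681.6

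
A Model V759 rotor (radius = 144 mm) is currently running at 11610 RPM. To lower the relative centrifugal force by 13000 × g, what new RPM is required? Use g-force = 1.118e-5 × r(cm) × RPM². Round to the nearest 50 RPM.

7350 RPM

r = 144 mm = 14.4 cm
Current RCF = 1.118 × 10⁻⁵ × 14.4 × (11610)² = 1.118 × 10⁻⁵ × 14.4 × 134,792,100 ≈ 21,700.4 × g
Target RCF = 21,700.4 − 13,000 = 8,700.4 × g
N² = 8,700.4 / (16.0992 × 10⁻⁵) = 54,042,437
N ≈ √54,042,437 ≈ 7,351.4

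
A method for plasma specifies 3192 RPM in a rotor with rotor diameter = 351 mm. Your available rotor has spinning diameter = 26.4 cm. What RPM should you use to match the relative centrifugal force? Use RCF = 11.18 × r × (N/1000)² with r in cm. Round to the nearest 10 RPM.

Original rotor: r = 351 mm / 2 = 175.5 mm = 17.55 cm
RCF_original = 11.18 × 17.55 × (3.192)² = 11.18 × 17.55 × 10.188864 ≈ 1,999.1 × g
Your rotor: r = 26.4 / 2 = 13.2 cm
1,999.1 = 11.18 × 13.2 × (N/1000)²
(N/1000)² = 1,999.1 / 147.576 = 13.54624
N = 1000 × √13.54624 ≈ 3,680.5

3680 RPM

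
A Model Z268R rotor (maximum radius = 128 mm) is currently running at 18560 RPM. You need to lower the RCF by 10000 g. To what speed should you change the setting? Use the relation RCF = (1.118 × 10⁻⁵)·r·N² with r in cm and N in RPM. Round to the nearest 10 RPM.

N₂ ≈ 16570 RPM

r = 128 mm = 12.8 cm
Current RCF = 1.118 × 10⁻⁵ × 12.8 × (18560)² = 1.118 × 10⁻⁵ × 12.8 × 344,473,600 ≈ 49,295.6 × g
Target RCF = 49,295.6 − 10,000 = 39,295.6 × g
N² = 39,295.6 / (14.3104 × 10⁻⁵) = 274,594,700
N ≈ √274,594,700 ≈ 16,570.9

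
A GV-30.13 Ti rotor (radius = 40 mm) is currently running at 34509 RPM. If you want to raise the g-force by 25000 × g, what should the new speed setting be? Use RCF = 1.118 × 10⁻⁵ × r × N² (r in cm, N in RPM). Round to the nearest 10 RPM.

r = 40 mm = 4.0 cm
Current RCF = 1.118 × 10⁻⁵ × 4 × (34509)² = 1.118 × 10⁻⁵ × 4 × 1,190,871,081 ≈ 53,255.8 × g
Target RCF = 53,255.8 + 25,000 = 78,255.8 × g
N² = 78,255.8 / (4.472 × 10⁻⁵) = 1,749,906,082
N ≈ √1,749,906,082 ≈ 41,831.9

≈ 41830 RPM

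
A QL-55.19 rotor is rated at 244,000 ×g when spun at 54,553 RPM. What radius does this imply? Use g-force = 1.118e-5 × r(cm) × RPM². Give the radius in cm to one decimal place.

r ≈ 7.3 cm

244000 = 1.118 × 10⁻⁵ × r × (54553)²
r = 244000 / (1.118 × 10⁻⁵ × 2,976,029,809) = 244000 / 33272.01 ≈ 7.333 cm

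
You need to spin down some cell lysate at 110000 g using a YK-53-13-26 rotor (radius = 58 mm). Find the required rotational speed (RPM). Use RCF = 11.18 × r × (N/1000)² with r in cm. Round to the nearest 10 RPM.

41190 RPM

r = 58 mm = 5.8 cm
RCF = 11.18 × r × (N/1000)²
110,000 = 11.18 × 5.8 × (N/1000)²
(N/1000)² = 110,000 / 64.844 = 1696.379
N = 1000 × √1696.379 ≈ 41,187.1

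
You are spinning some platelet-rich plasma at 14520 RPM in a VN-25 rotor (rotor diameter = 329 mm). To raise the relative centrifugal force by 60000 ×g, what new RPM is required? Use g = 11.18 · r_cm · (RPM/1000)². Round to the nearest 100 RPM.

23200 RPM

r = 329 mm / 2 = 164.5 mm = 16.45 cm
Current RCF = 11.18 × 16.45 × (14.52)² = 11.18 × 16.45 × 210.8304 ≈ 38,774 × g
Target RCF = 38,774 + 60,000 = 98,774 × g
(N/1000)² = 98,774 / 183.911 = 537.075
N = 1000 × √537.075 ≈ 23,174.9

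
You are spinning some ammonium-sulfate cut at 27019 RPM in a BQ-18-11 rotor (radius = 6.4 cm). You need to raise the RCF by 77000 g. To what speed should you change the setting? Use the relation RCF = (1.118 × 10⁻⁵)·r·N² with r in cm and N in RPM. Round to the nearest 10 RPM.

≈ 42500 RPM

Current RCF = 1.118 × 10⁻⁵ × 6.4 × (27019)² = 1.118 × 10⁻⁵ × 6.4 × 730,026,361 ≈ 52,234.8 × g
Target RCF = 52,234.8 + 77,000 = 129,234.8 × g
N² = 129,234.8 / (7.1552 × 10⁻⁵) = 1,806,166,145
N ≈ √1,806,166,145 ≈ 42,499.0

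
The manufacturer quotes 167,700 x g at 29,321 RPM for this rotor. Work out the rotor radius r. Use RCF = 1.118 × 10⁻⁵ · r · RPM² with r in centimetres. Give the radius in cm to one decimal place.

r ≈ 17.4 cm

167700 = 1.118 × 10⁻⁵ × r × (29321)²
r = 167700 / (1.118 × 10⁻⁵ × 859,721,041) = 167700 / 9611.681 ≈ 17.448 cm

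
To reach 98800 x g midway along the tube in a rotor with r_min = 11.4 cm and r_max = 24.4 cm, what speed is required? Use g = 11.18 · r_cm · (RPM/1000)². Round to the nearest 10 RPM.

N ≈ 22220 RPM

r_avg = (11.4 + 24.4) / 2 = 17.9 cm
98,800 = 11.18 × 17.9 × (N/1000)²
(N/1000)² = 98,800 / 200.122 = 493.6988
N = 1000 × √493.6988 ≈ 22,219.3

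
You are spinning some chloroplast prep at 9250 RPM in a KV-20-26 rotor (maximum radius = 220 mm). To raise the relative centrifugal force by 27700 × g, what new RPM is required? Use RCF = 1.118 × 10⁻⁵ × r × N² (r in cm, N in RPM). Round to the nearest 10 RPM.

N₂ ≈ 14080 RPM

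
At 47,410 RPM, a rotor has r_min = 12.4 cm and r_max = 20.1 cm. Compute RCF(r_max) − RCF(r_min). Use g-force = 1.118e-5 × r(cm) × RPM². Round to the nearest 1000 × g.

RCF_max = 1.118 × 10⁻⁵ × 20.1 × (47410)² = 1.118 × 10⁻⁵ × 20.1 × 2,247,708,100 ≈ 505,100.5 × g
RCF_min = 1.118 × 10⁻⁵ × 12.4 × (47410)² = 1.118 × 10⁻⁵ × 12.4 × 2,247,708,100 ≈ 311,604.3 × g
ΔRCF = 505,100.5 − 311,604.3 = 193,496.2

ΔRCF ≈ 193000 x g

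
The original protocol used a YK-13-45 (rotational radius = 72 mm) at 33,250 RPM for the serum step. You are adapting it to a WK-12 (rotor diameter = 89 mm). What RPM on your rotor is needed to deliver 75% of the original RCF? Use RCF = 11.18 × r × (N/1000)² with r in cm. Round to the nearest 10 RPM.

Original rotor: r = 72 mm = 7.2 cm
RCF = 11.18 × r × (N/1000)²
RCF_original = 11.18 × 7.2 × (33.25)² = 11.18 × 7.2 × 1,105.5625 ≈ 88,993.4 × g
Target RCF = 0.75 × 88,993.4 ≈ 66,745 × g
Your rotor: r = 89 mm / 2 = 44.5 mm = 4.45 cm
66,745 = 11.18 × 4.45 × (N/1000)²
(N/1000)² = 66,745 / 49.751 = 1341.581
N = 1000 × √1341.581 ≈ 36,627.6

≈ 36630 RPM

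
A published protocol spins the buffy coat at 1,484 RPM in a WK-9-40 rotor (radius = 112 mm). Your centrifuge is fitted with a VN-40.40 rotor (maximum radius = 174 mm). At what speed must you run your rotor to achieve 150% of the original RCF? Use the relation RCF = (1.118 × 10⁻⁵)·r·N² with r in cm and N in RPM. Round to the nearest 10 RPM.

≈ 1460 RPM

Original rotor: r = 112 mm = 11.2 cm
RCF = 1.118 × 10⁻⁵ × r × N²
RCF_original = 1.118 × 10⁻⁵ × 11.2 × (1484)² = 1.118 × 10⁻⁵ × 11.2 × 2,202,256 ≈ 275.8 × g
Target RCF = 1.5 × 275.8 ≈ 413.7 × g
Your rotor: r = 174 mm = 17.4 cm
413.7 = 1.118 × 10⁻⁵ × 17.4 × N²
N² = 413.7 / (19.4532 × 10⁻⁵) = 2,126,642
N ≈ √2,126,642 ≈ 1,458.3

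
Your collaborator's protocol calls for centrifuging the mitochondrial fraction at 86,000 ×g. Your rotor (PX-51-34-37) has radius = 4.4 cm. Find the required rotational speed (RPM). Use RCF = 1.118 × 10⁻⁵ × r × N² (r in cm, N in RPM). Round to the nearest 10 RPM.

86,000 = 1.118 × 10⁻⁵ × 4.4 × N²
N² = 86,000 / (4.9192 × 10⁻⁵) = 1,748,251,748
N ≈ √1,748,251,748 ≈ 41,812.1

41810 RPM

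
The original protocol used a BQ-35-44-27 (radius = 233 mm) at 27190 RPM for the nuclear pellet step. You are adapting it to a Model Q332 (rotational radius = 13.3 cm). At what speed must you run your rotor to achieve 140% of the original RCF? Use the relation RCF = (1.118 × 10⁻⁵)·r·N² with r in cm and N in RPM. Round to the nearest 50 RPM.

42600 RPM

Original rotor: r = 233 mm = 23.3 cm
RCF_original = 1.118 × 10⁻⁵ × 23.3 × (27190)² = 1.118 × 10⁻⁵ × 23.3 × 739,296,100 ≈ 192,582.2 × g
Target RCF = 1.4 × 192,582.2 ≈ 269,615.1 × g
269,615.1 = 1.118 × 10⁻⁵ × 13.3 × N²
N² = 269,615.1 / (14.8694 × 10⁻⁵) = 1,813,221,112
N ≈ √1,813,221,112 ≈ 42,581.9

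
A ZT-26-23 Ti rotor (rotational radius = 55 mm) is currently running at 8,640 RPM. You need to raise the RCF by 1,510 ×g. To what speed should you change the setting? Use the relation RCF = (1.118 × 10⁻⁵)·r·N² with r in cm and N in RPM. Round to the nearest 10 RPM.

≈ 9960 RPM

r = 55 mm = 5.5 cm
Current RCF = 1.118 × 10⁻⁵ × 5.5 × (8640)² = 1.118 × 10⁻⁵ × 5.5 × 74,649,600 ≈ 4,590.2 × g
Target RCF = 4,590.2 + 1,510 = 6,100.2 × g
N² = 6,100.2 / (6.149 × 10⁻⁵) = 99,206,375
N ≈ √99,206,375 ≈ 9,960.2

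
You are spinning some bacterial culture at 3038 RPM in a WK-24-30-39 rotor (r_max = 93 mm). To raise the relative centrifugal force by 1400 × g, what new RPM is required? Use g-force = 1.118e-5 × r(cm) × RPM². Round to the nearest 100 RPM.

r = 93 mm = 9.3 cm
Current RCF = 1.118 × 10⁻⁵ × 9.3 × (3038)² = 1.118 × 10⁻⁵ × 9.3 × 9,229,444 ≈ 959.6 × g
Target RCF = 959.6 + 1,400 = 2,359.6 × g
N² = 2,359.6 / (10.3974 × 10⁻⁵) = 22,694,135
N ≈ √22,694,135 ≈ 4,763.8

N₂ ≈ 4800 RPM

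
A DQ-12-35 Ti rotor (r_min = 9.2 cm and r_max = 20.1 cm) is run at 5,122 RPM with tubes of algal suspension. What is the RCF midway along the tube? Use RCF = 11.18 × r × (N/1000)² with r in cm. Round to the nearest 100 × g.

r_avg = (9.2 + 20.1) / 2 = 14.65 cm
RCF = 11.18 × 14.65 × (5.122)² = 11.18 × 14.65 × 26.234884 ≈ 4,296.9 × g

RCF ≈ 4300 g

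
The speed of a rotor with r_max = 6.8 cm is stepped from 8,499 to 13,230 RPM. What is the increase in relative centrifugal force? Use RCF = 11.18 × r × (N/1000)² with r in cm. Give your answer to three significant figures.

≈ 7820 × g

RCF₁ = 11.18 × 6.8 × (8.499)² = 11.18 × 6.8 × 72.233001 ≈ 5,491.4 × g
RCF₂ = 11.18 × 6.8 × (13.23)² = 11.18 × 6.8 × 175.0329 ≈ 13,306.7 × g
Increase = 13,306.7 − 5,491.4 = 7,815.3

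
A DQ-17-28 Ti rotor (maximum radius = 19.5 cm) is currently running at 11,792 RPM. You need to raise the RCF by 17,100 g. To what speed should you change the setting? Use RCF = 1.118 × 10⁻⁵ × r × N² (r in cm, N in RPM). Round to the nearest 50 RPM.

≈ 14750 RPM

Current RCF = 1.118 × 10⁻⁵ × 19.5 × (11792)² = 1.118 × 10⁻⁵ × 19.5 × 139,051,264 ≈ 30,314.6 × g
Target RCF = 30,314.6 + 17,100 = 47,414.6 × g
N² = 47,414.6 / (21.801 × 10⁻⁵) = 217,488,189
N ≈ √217,488,189 ≈ 14,747.5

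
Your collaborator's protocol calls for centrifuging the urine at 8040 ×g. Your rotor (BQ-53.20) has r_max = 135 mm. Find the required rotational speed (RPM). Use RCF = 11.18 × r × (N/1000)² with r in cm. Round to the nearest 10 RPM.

7300 RPM

r = 135 mm = 13.5 cm
8,040 = 11.18 × 13.5 × (N/1000)²
(N/1000)² = 8,040 / 150.93 = 53.26973
N = 1000 × √53.26973 ≈ 7,298.6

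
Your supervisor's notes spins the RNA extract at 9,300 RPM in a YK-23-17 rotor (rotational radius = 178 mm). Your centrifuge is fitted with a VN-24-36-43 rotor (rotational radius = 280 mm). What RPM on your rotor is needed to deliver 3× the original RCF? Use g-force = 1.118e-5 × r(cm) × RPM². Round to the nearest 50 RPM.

Original rotor: r = 178 mm = 17.8 cm
RCF_original = 1.118 × 10⁻⁵ × 17.8 × (9300)² = 1.118 × 10⁻⁵ × 17.8 × 86,490,000 ≈ 17,211.9 × g
Target RCF = 3 × 17,211.9 ≈ 51,635.7 × g
Your rotor: r = 280 mm = 28.0 cm
51,635.7 = 1.118 × 10⁻⁵ × 28 × N²
N² = 51,635.7 / (31.304 × 10⁻⁵) = 164,949,208
N ≈ √164,949,208 ≈ 12,843.3

≈ 12850 RPM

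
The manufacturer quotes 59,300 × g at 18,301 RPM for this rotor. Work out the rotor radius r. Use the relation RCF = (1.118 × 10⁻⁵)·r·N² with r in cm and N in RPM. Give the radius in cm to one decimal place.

RCF = 1.118 × 10⁻⁵ × r × N²
59300 = 1.118 × 10⁻⁵ × r × (18301)²
r = 59300 / (1.118 × 10⁻⁵ × 334,926,601) = 59300 / 3744.479 ≈ 15.837 cm

r ≈ 15.8 cm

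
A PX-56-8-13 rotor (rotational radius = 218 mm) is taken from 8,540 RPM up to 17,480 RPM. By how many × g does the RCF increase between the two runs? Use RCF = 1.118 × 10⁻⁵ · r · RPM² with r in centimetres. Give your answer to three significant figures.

r = 218 mm = 21.8 cm
RCF₁ = 1.118 × 10⁻⁵ × 21.8 × (8540)² = 1.118 × 10⁻⁵ × 21.8 × 72,931,600 ≈ 17,775.2 × g
RCF₂ = 1.118 × 10⁻⁵ × 21.8 × (17480)² = 1.118 × 10⁻⁵ × 21.8 × 305,550,400 ≈ 74,470 × g
Increase = 74,470 − 17,775.2 = 56,694.8

≈ 56700 × g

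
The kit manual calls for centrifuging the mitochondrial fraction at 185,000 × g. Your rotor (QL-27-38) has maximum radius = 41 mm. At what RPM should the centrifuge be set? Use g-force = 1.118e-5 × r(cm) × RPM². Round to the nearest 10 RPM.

r = 41 mm = 4.1 cm
185,000 = 1.118 × 10⁻⁵ × 4.1 × N²
N² = 185,000 / (4.5838 × 10⁻⁵) = 4,035,952,703
N ≈ √4,035,952,703 ≈ 63,529.1

63530 RPM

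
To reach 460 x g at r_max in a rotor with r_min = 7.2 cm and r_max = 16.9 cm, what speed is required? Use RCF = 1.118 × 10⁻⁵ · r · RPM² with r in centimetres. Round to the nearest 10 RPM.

N ≈ 1560 RPM

Use r_max = 16.9 cm.
RCF = 1.118 × 10⁻⁵ × r × N²
460 = 1.118 × 10⁻⁵ × 16.9 × N²
N² = 460 / (18.8942 × 10⁻⁵) = 2,434,610
N ≈ √2,434,610 ≈ 1,560.3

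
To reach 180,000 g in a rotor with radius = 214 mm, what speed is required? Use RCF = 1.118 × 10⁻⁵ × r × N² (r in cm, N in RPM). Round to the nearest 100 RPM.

N ≈ 27400 RPM

r = 214 mm = 21.4 cm
180,000 = 1.118 × 10⁻⁵ × 21.4 × N²
N² = 180,000 / (23.9252 × 10⁻⁵) = 752,344,808
N ≈ √752,344,808 ≈ 27,428.9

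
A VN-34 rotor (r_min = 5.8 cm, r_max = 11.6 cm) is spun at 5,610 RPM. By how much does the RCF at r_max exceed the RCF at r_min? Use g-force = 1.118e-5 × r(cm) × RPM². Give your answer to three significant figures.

ΔRCF = 1.118 × 10⁻⁵ × (r_max − r_min) × N² = 1.118 × 10⁻⁵ × 5.8 × 31,472,100 ≈ 2,040.8

≈ 2040 g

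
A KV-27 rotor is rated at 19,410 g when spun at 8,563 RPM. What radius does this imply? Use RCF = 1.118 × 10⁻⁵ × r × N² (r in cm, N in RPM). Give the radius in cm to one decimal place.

23.7 cm

19410 = 1.118 × 10⁻⁵ × r × (8563)²
r = 19410 / (1.118 × 10⁻⁵ × 73,324,969) = 19410 / 819.7732 ≈ 23.677 cm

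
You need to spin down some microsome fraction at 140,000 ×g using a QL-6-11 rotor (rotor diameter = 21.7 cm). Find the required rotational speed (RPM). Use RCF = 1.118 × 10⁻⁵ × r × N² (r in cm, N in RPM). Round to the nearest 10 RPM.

≈ 33970 RPM

r = 21.7 / 2 = 10.85 cm
140,000 = 1.118 × 10⁻⁵ × 10.85 × N²
N² = 140,000 / (12.1303 × 10⁻⁵) = 1,154,134,688
N ≈ √1,154,134,688 ≈ 33,972.6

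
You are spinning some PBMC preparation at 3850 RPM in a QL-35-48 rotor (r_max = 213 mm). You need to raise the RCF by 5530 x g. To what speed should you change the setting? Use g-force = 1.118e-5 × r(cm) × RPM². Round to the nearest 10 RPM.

≈ 6170 RPM

r = 213 mm = 21.3 cm
Current RCF = 1.118 × 10⁻⁵ × 21.3 × (3850)² = 1.118 × 10⁻⁵ × 21.3 × 14,822,500 ≈ 3,529.7 × g
Target RCF = 3,529.7 + 5,530 = 9,059.7 × g
N² = 9,059.7 / (23.8134 × 10⁻⁵) = 38,044,546
N ≈ √38,044,546 ≈ 6,168.0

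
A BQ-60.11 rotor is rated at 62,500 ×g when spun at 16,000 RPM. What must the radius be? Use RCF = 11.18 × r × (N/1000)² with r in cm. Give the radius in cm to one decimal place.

21.8 cm

RCF = 11.18 × r × (N/1000)²
62500 = 11.18 × r × (16)²
r = 62500 / (11.18 × 256) = 62500 / 2862.08 ≈ 21.837 cm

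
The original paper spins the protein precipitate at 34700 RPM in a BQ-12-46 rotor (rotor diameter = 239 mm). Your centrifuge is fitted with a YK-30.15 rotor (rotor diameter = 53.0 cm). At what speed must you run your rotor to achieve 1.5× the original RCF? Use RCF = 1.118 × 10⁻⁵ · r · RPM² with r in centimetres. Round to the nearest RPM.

Original rotor: r = 239 mm / 2 = 119.5 mm = 11.95 cm
RCF = 1.118 × 10⁻⁵ × r × N²
RCF_original = 1.118 × 10⁻⁵ × 11.95 × (34700)² = 1.118 × 10⁻⁵ × 11.95 × 1,204,090,000 ≈ 160,867.6 × g
Target RCF = 1.5 × 160,867.6 ≈ 241,301.4 × g
Your rotor: r = 53.0 / 2 = 26.5 cm
241,301.4 = 1.118 × 10⁻⁵ × 26.5 × N²
N² = 241,301.4 / (29.627 × 10⁻⁵) = 814,464,509
N ≈ √814,464,509 ≈ 28,538.8

≈ 28539 RPM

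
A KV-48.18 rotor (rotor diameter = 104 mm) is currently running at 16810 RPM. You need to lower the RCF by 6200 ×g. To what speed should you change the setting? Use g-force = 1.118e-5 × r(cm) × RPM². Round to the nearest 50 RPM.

N₂ ≈ 13250 RPM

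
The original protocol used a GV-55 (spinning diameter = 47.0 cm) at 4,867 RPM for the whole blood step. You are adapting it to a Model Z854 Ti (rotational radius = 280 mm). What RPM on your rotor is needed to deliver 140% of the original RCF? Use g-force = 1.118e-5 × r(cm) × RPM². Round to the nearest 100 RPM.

Original rotor: r = 47.0 / 2 = 23.5 cm
RCF = 1.118 × 10⁻⁵ × r × N²
RCF_original = 1.118 × 10⁻⁵ × 23.5 × (4867)² = 1.118 × 10⁻⁵ × 23.5 × 23,687,689 ≈ 6,223.5 × g
Target RCF = 1.4 × 6,223.5 ≈ 8,712.9 × g
Your rotor: r = 280 mm = 28.0 cm
8,712.9 = 1.118 × 10⁻⁵ × 28 × N²
N² = 8,712.9 / (31.304 × 10⁻⁵) = 27,833,184
N ≈ √27,833,184 ≈ 5,275.7

≈ 5300 RPM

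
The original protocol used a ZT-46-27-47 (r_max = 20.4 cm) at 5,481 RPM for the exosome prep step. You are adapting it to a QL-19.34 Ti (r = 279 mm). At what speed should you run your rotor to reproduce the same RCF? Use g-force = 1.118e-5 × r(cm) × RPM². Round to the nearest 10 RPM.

≈ 4690 RPM

RCF_original = 1.118 × 10⁻⁵ × 20.4 × (5481)² = 1.118 × 10⁻⁵ × 20.4 × 30,041,361 ≈ 6,851.6 × g
Your rotor: r = 279 mm = 27.9 cm
6,851.6 = 1.118 × 10⁻⁵ × 27.9 × N²
N² = 6,851.6 / (31.1922 × 10⁻⁵) = 21,965,748
N ≈ √21,965,748 ≈ 4,686.8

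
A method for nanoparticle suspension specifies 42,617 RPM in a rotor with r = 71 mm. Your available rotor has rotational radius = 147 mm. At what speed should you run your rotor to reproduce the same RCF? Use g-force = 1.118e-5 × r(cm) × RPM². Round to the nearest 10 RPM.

Original rotor: r = 71 mm = 7.1 cm
RCF_original = 1.118 × 10⁻⁵ × 7.1 × (42617)² = 1.118 × 10⁻⁵ × 7.1 × 1,816,208,689 ≈ 144,167 × g
Your rotor: r = 147 mm = 14.7 cm
144,167 = 1.118 × 10⁻⁵ × 14.7 × N²
N² = 144,167 / (16.4346 × 10⁻⁵) = 877,216,361
N ≈ √877,216,361 ≈ 29,617.8

≈ 29620 RPM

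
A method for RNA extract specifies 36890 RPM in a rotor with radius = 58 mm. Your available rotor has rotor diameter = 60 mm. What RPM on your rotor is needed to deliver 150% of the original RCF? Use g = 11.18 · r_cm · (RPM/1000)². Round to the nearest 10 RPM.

≈ 62820 RPM

Original rotor: r = 58 mm = 5.8 cm
RCF_original = 11.18 × 5.8 × (36.89)² = 11.18 × 5.8 × 1,360.8721 ≈ 88,244.4 × g
Target RCF = 1.5 × 88,244.4 ≈ 132,366.6 × g
Your rotor: r = 60 mm / 2 = 30 mm = 3 cm
132,366.6 = 11.18 × 3 × (N/1000)²
(N/1000)² = 132,366.6 / 33.54 = 3946.53
N = 1000 × √3946.53 ≈ 62,821.4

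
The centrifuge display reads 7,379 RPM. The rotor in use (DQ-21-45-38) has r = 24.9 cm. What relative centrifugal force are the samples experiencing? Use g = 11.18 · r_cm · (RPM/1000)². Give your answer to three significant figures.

RCF = 11.18 × r × (N/1000)²
RCF = 11.18 × 24.9 × (7.379)² = 11.18 × 24.9 × 54.449641 ≈ 15,157.8 × g

15200 × g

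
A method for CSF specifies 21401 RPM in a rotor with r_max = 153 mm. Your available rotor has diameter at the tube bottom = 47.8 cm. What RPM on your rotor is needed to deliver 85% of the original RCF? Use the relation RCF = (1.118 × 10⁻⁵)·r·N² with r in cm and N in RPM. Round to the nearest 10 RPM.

15790 RPM

Original rotor: r = 153 mm = 15.3 cm
RCF = 1.118 × 10⁻⁵ × r × N²
RCF_original = 1.118 × 10⁻⁵ × 15.3 × (21401)² = 1.118 × 10⁻⁵ × 15.3 × 458,002,801 ≈ 78,343.2 × g
Target RCF = 0.85 × 78,343.2 ≈ 66,591.7 × g
Your rotor: r = 47.8 / 2 = 23.9 cm
66,591.7 = 1.118 × 10⁻⁵ × 23.9 × N²
N² = 66,591.7 / (26.7202 × 10⁻⁵) = 249,218,569
N ≈ √249,218,569 ≈ 15,786.7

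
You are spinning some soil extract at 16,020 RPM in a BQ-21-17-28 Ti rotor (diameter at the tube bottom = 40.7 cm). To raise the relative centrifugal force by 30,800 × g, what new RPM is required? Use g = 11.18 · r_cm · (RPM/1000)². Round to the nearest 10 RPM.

r = 40.7 / 2 = 20.35 cm
Current RCF = 11.18 × 20.35 × (16.02)² = 11.18 × 20.35 × 256.6404 ≈ 58,389 × g
Target RCF = 58,389 + 30,800 = 89,189 × g
(N/1000)² = 89,189 / 227.513 = 392.0172
N = 1000 × √392.0172 ≈ 19,799.4

≈ 19800 RPM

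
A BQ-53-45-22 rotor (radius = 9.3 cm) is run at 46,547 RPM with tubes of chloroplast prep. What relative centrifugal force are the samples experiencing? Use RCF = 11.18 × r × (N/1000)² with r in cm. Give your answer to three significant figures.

RCF ≈ 225000 × g

RCF = 11.18 × r × (N/1000)²
RCF = 11.18 × 9.3 × (46.547)² = 11.18 × 9.3 × 2,166.623209 ≈ 225,272.5 × g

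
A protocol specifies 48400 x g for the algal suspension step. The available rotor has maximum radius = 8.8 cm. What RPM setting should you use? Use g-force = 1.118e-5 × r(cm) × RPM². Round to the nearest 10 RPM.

22180 RPM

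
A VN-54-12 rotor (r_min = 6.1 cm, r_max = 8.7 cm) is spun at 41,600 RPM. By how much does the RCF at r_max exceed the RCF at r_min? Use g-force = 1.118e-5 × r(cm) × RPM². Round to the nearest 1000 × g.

50000 x g

RCF_max = 1.118 × 10⁻⁵ × 8.7 × (41600)² = 1.118 × 10⁻⁵ × 8.7 × 1,730,560,000 ≈ 168,324.6 × g
RCF_min = 1.118 × 10⁻⁵ × 6.1 × (41600)² = 1.118 × 10⁻⁵ × 6.1 × 1,730,560,000 ≈ 118,020.7 × g
ΔRCF = 168,324.6 − 118,020.7 = 50,303.9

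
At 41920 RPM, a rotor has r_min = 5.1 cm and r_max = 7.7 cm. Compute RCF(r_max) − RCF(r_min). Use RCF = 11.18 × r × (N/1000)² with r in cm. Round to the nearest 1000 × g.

51000 ×g

ΔRCF = 11.18 × (r_max − r_min) × (N/1000)² = 11.18 × 2.6 × 1,757.2864 ≈ 51,080.8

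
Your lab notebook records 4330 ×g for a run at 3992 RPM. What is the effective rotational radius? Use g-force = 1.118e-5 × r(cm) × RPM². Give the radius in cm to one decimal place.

24.3 cm

4330 = 1.118 × 10⁻⁵ × r × (3992)²
r = 4330 / (1.118 × 10⁻⁵ × 15,936,064) = 4330 / 178.1652 ≈ 24.303 cm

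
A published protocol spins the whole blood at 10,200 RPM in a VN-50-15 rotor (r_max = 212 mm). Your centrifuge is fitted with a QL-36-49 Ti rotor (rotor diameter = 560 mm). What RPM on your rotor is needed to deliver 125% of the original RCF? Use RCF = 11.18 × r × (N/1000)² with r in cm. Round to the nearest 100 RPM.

Original rotor: r = 212 mm = 21.2 cm
RCF = 11.18 × r × (N/1000)²
RCF_original = 11.18 × 21.2 × (10.2)² = 11.18 × 21.2 × 104.04 ≈ 24,659.1 × g
Target RCF = 1.25 × 24,659.1 ≈ 30,823.9 × g
Your rotor: r = 560 mm / 2 = 280 mm = 28 cm
30,823.9 = 11.18 × 28 × (N/1000)²
(N/1000)² = 30,823.9 / 313.04 = 98.46633
N = 1000 × √98.46633 ≈ 9,923.0

≈ 9900 RPM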